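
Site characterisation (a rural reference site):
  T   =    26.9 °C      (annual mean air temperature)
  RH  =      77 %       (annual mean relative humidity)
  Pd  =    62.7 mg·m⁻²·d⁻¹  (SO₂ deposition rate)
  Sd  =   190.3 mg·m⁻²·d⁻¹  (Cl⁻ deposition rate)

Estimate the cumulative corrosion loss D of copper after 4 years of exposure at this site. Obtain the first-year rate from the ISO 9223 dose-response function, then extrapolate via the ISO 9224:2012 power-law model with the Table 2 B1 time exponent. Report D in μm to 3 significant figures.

copper: temperature factor f = -0.080·(16.9) = -1.3520
  SO₂ term: 0.0053·62.7^0.26·exp(0.059·77-1.3520) = 0.3779
  Sd branch = 0.01025·Sd^0.27·e^(0.036·RH+0.049·T) = 2.526 μm/a
  sum: 0.3779 + 2.526 → r_corr = 2.904 μm/a
ISO 9224: D(t) = r_corr · t^b with b = 0.667 (copper, B1)
  D(4) = 2.904 × 4^0.667 = 2.904 × 2.521 = 7.321 μm

D(4) = 7.32 μm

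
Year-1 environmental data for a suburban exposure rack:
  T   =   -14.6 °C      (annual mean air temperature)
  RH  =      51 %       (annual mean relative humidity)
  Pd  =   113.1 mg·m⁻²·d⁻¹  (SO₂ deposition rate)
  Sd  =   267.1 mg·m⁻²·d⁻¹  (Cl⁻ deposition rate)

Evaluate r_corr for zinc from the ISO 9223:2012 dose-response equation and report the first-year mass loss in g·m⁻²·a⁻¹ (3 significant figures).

zinc: T≤10 °C ⇒ hinge +0.038·(-14.6−10) = -0.9348
  SO₂ term: 0.0129·113.1^0.44·exp(0.046·51-0.9348) = 0.4236
  Cl⁻ term: 0.0175·267.1^0.57·exp(0.008·51+0.085·-14.6) = 0.1839
  sum: 0.4236 + 0.1839 → r_corr = 0.6075 μm/a
Convert to mass loss: 0.6075 μm/a × 7.14 g/cm³ = 4.337 g·m⁻²·a⁻¹

r_corr = 4.34 g·m⁻²·a⁻¹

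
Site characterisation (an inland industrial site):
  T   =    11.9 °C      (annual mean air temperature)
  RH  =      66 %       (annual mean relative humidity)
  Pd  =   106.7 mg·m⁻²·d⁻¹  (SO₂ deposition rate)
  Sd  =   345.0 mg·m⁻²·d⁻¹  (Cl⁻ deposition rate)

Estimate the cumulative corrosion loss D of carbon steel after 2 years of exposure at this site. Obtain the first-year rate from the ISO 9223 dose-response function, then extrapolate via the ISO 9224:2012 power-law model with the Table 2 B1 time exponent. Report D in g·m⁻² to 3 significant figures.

D(2) = 1.38e+03 g·m⁻²

carbon steel: T>10 °C ⇒ hinge -0.054·(11.9−10) = -0.1026
  sulphur-dioxide contribution → 67.82 μm/a
  chloride contribution → 54.28 μm/a
  ⇒ r_corr(carbon steel) = 122.1 μm/a
ISO 9224: D(t) = r_corr · t^b with b = 0.523 (carbon steel, B1)
  D(2) = 122.1 × 2^0.523 = 122.1 × 1.437 = 175.4 μm
  Mass loss = 175.4 μm × 7.85 g/cm³ = 1377 g·m⁻²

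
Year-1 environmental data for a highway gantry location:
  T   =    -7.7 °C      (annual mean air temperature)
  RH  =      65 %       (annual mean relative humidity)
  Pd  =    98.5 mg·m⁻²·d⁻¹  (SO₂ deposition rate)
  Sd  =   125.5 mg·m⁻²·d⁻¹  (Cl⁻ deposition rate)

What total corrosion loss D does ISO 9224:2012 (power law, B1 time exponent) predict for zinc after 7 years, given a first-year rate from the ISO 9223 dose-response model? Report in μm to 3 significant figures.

D(7) = 5.97 μm

zinc: temperature factor f = +0.038·(-17.7) = -0.6726
  SO₂ term: 0.0129·98.5^0.44·exp(0.046·65-0.6726) = 0.9866
  Cl⁻ term: 0.0175·125.5^0.57·exp(0.008·65+0.085·-7.7) = 0.2404
  r_corr = 0.9866 + 0.2404 = 1.227 μm/a
ISO 9224: D(t) = r_corr · t^b with b = 0.813 (zinc, B1)
  D(7) = 1.227 × 7^0.813 = 1.227 × 4.865 = 5.969 μm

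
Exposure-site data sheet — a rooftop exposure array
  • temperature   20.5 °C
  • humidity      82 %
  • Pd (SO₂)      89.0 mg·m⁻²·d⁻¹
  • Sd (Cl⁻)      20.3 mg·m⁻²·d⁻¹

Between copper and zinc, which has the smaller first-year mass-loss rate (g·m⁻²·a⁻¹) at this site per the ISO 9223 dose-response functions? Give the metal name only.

copper

copper: T>10 °C ⇒ hinge -0.080·(20.5−10) = -0.8400
  sulphur-dioxide contribution → 0.9277 μm/a
  chloride contribution → 1.208 μm/a
  total first-year rate 2.136 μm/a
  mass loss = 2.136 μm/a × 8.96 g/cm³ = 19.14 g·m⁻²·a⁻¹
zinc: f(T) = -0.071·(T−10) [T>10 °C] = -0.7455
  sulphur-dioxide contribution → 1.917 μm/a
  chloride contribution → 1.071 μm/a
  total first-year rate 2.989 μm/a
  mass loss = 2.989 μm/a × 7.14 g/cm³ = 21.34 g·m⁻²·a⁻¹
Ordering by g·m⁻²·a⁻¹: zinc (21.3) > copper (19.1)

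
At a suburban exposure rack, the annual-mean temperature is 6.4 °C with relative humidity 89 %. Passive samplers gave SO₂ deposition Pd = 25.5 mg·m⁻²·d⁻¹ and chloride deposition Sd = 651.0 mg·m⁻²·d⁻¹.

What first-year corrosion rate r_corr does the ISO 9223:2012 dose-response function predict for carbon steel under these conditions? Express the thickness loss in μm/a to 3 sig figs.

carbon steel: f(T) = +0.150·(T−10) [T≤10 °C] = -0.5400
  sulphur-dioxide contribution → 32.95 μm/a
  chloride contribution → 138 μm/a
  ⇒ r_corr(carbon steel) = 170.9 μm/a

r_corr = 171 μm/a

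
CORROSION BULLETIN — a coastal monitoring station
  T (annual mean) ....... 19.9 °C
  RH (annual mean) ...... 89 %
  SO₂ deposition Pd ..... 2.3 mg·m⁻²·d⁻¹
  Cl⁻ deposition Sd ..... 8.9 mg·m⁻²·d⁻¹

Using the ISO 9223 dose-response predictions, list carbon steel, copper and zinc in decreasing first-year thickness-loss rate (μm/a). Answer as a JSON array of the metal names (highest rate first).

["carbon steel", "copper", "zinc"]

carbon steel: f(T) = -0.054·(T−10) [T>10 °C] = -0.5346
  SO₂ term: 1.77·2.3^0.52·exp(0.02·89-0.5346) = 9.483
  Cl⁻ term: 0.102·8.9^0.62·exp(0.033·89+0.04·19.9) = 16.54
  sum: 9.483 + 16.54 → r_corr = 26.02 μm/a
copper: f(T) = -0.080·(T−10) [T>10 °C] = -0.7920
  Pd branch = 0.0053·Pd^0.26·e^(0.059·RH+f) = 0.5686 μm/a
  Cl⁻ term: 0.01025·8.9^0.27·exp(0.036·89+0.049·19.9) = 1.208
  r_corr = 0.5686 + 1.208 = 1.777 μm/a
zinc: temperature factor f = -0.071·(9.9) = -0.7029
  Pd branch = 0.0129·Pd^0.44·e^(0.046·RH+f) = 0.5527 μm/a
  Cl⁻ term: 0.0175·8.9^0.57·exp(0.008·89+0.085·19.9) = 0.673
  sum: 0.5527 + 0.673 → r_corr = 1.226 μm/a
Ordering by μm/a: carbon steel (26) > copper (1.78) > zinc (1.23)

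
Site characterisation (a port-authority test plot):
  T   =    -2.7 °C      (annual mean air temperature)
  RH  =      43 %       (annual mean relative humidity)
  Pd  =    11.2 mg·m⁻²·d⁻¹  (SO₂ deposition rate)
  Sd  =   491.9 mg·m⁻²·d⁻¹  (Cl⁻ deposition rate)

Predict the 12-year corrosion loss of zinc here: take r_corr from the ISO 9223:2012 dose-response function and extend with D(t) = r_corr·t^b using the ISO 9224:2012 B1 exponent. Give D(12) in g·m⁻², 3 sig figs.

zinc: f(T) = +0.038·(T−10) [T≤10 °C] = -0.4826
  sulphur-dioxide contribution → 0.1666 μm/a
  chloride contribution → 0.6716 μm/a
  ⇒ r_corr(zinc) = 0.8382 μm/a
ISO 9224: D(t) = r_corr · t^b with b = 0.813 (zinc, B1)
  D(12) = 0.8382 × 12^0.813 = 0.8382 × 7.54 = 6.32 μm
  Mass loss = 6.32 μm × 7.14 g/cm³ = 45.13 g·m⁻²

D(12) = 45.1 g·m⁻²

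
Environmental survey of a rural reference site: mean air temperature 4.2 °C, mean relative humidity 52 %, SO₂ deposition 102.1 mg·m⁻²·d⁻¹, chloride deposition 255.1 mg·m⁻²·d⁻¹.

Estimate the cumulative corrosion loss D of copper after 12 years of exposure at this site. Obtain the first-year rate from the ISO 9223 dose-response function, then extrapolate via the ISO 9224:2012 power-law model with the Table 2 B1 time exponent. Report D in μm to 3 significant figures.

D(12) = 2.88 μm

copper: T≤10 °C ⇒ hinge +0.126·(4.2−10) = -0.7308
  Pd branch = 0.0053·Pd^0.26·e^(0.059·RH+f) = 0.1827 μm/a
  Cl⁻ term: 0.01025·255.1^0.27·exp(0.036·52+0.049·4.2) = 0.3655
  sum: 0.1827 + 0.3655 → r_corr = 0.5482 μm/a
Long-term exponent b (ISO 9224 Table 2, B1) = 0.667
  D(12) = 0.5482 × 12^0.667 = 0.5482 × 5.246 = 2.876 μm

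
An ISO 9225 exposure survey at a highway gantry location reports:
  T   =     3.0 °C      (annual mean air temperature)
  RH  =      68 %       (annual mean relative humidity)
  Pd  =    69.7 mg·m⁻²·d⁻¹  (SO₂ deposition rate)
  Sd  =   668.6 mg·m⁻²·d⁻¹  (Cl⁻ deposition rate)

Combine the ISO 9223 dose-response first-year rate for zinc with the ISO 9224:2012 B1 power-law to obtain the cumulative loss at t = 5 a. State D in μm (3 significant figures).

D(5) = 11.3 μm

zinc: T≤10 °C ⇒ hinge +0.038·(3.0−10) = -0.2660
  SO₂ term: 0.0129·69.7^0.44·exp(0.046·68-0.2660) = 1.461
  Cl⁻ term: 0.0175·668.6^0.57·exp(0.008·68+0.085·3.0) = 1.586
  sum: 1.461 + 1.586 → r_corr = 3.047 μm/a
Long-term exponent b (ISO 9224 Table 2, B1) = 0.813
  D(5) = 3.047 × 5^0.813 = 3.047 × 3.701 = 11.28 μm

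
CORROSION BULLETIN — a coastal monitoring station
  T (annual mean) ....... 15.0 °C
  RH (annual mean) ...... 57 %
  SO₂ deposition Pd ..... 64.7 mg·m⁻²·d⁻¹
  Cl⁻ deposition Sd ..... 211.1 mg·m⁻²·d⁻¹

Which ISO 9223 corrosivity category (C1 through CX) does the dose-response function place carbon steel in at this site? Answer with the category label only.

carbon steel: f(T) = -0.054·(T−10) [T>10 °C] = -0.2700
  sulphur-dioxide contribution → 36.94 μm/a
  chloride contribution → 33.67 μm/a
  ⇒ r_corr(carbon steel) = 70.61 μm/a
ISO 9223 Table 2 (carbon steel): 50 < 70.6 ≤ 80 μm/a ⇒ C4

C4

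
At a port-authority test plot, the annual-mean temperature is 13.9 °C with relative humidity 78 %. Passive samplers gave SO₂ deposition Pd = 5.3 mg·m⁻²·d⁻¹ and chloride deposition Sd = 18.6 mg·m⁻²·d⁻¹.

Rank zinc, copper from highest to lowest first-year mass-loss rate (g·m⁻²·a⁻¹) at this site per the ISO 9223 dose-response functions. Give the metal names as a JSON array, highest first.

zinc: T>10 °C ⇒ hinge -0.071·(13.9−10) = -0.2769
  sulphur-dioxide contribution → 0.7367 μm/a
  chloride contribution → 0.5634 μm/a
  ⇒ r_corr(zinc) = 1.3 μm/a
  mass loss = 1.3 μm/a × 7.14 g/cm³ = 9.282 g·m⁻²·a⁻¹
copper: temperature factor f = -0.080·(3.9) = -0.3120
  sulphur-dioxide contribution → 0.5966 μm/a
  chloride contribution → 0.7392 μm/a
  total first-year rate 1.336 μm/a
  mass loss = 1.336 μm/a × 8.96 g/cm³ = 11.97 g·m⁻²·a⁻¹
Ordering by g·m⁻²·a⁻¹: copper (12) > zinc (9.28)

["copper", "zinc"]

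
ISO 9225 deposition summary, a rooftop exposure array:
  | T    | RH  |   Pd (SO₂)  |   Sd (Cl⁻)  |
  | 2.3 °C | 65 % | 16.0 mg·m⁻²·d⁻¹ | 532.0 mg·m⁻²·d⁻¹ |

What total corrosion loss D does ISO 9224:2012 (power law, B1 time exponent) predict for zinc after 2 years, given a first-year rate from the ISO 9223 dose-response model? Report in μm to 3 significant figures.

zinc: T≤10 °C ⇒ hinge +0.038·(2.3−10) = -0.2926
  Pd branch = 0.0129·Pd^0.44·e^(0.046·RH+f) = 0.6484 μm/a
  Sd branch = 0.0175·Sd^0.57·e^(0.008·RH+0.085·T) = 1.281 μm/a
  r_corr = 0.6484 + 1.281 = 1.929 μm/a
ISO 9224: D(t) = r_corr · t^b with b = 0.813 (zinc, B1)
  D(2) = 1.929 × 2^0.813 = 1.929 × 1.757 = 3.39 μm

D(2) = 3.39 μm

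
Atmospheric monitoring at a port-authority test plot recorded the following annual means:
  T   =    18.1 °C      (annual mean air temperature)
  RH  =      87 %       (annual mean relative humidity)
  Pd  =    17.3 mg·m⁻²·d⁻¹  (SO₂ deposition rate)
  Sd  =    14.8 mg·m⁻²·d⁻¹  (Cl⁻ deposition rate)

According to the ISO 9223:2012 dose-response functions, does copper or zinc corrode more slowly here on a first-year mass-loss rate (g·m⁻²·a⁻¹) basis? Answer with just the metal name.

copper: T>10 °C ⇒ hinge -0.080·(18.1−10) = -0.6480
  Pd branch = 0.0053·Pd^0.26·e^(0.059·RH+f) = 0.9862 μm/a
  Cl⁻ term: 0.01025·14.8^0.27·exp(0.036·87+0.049·18.1) = 1.181
  r_corr = 0.9862 + 1.181 = 2.167 μm/a
  mass loss = 2.167 μm/a × 8.96 g/cm³ = 19.41 g·m⁻²·a⁻¹
zinc: T>10 °C ⇒ hinge -0.071·(18.1−10) = -0.5751
  SO₂ term: 0.0129·17.3^0.44·exp(0.046·87-0.5751) = 1.392
  Cl⁻ term: 0.0175·14.8^0.57·exp(0.008·87+0.085·18.1) = 0.7595
  r_corr = 1.392 + 0.7595 = 2.151 μm/a
  mass loss = 2.151 μm/a × 7.14 g/cm³ = 15.36 g·m⁻²·a⁻¹
Ordering by g·m⁻²·a⁻¹: copper (19.4) > zinc (15.4)

zinc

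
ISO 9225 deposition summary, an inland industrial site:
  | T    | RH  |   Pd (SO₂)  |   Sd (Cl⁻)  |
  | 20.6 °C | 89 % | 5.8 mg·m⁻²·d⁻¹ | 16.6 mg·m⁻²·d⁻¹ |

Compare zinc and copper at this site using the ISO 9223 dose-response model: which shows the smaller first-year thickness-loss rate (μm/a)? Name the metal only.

zinc

zinc: T>10 °C ⇒ hinge -0.071·(20.6−10) = -0.7526
  sulphur-dioxide contribution → 0.79 μm/a
  chloride contribution → 1.019 μm/a
  total first-year rate 1.809 μm/a
copper: T>10 °C ⇒ hinge -0.080·(20.6−10) = -0.8480
  sulphur-dioxide contribution → 0.6839 μm/a
  chloride contribution → 1.479 μm/a
  total first-year rate 2.163 μm/a
Ordering by μm/a: copper (2.16) > zinc (1.81)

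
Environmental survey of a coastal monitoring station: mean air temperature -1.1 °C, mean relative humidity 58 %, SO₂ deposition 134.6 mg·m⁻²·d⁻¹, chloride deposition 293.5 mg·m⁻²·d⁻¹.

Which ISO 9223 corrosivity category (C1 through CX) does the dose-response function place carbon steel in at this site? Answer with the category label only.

C3

carbon steel: T≤10 °C ⇒ hinge +0.150·(-1.1−10) = -1.6650
  sulphur-dioxide contribution → 13.67 μm/a
  chloride contribution → 22.42 μm/a
  total first-year rate 36.09 μm/a
ISO 9223 Table 2 (carbon steel): 25 < 36.1 ≤ 50 μm/a ⇒ C3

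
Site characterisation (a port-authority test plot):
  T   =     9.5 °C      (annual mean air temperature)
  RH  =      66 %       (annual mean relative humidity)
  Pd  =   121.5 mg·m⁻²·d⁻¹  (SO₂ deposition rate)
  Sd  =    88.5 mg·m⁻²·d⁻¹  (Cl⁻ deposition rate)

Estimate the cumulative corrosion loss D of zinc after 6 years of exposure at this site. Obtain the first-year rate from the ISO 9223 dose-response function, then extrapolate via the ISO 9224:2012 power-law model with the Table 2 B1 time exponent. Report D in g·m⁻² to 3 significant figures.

zinc: T≤10 °C ⇒ hinge +0.038·(9.5−10) = -0.0190
  SO₂ term: 0.0129·121.5^0.44·exp(0.046·66-0.0190) = 2.178
  Sd branch = 0.0175·Sd^0.57·e^(0.008·RH+0.085·T) = 0.8566 μm/a
  r_corr = 2.178 + 0.8566 = 3.035 μm/a
Long-term exponent b (ISO 9224 Table 2, B1) = 0.813
  D(6) = 3.035 × 6^0.813 = 3.035 × 4.292 = 13.02 μm
  Mass loss = 13.02 μm × 7.14 g/cm³ = 92.99 g·m⁻²

D(6) = 93.0 g·m⁻²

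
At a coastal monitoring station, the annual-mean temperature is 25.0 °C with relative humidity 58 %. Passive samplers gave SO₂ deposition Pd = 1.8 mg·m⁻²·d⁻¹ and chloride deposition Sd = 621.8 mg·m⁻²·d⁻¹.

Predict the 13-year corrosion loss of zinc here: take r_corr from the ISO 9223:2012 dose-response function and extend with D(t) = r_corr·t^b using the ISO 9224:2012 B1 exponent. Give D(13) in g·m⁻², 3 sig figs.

D(13) = 529 g·m⁻²

zinc: f(T) = -0.071·(T−10) [T>10 °C] = -1.0650
  Pd branch = 0.0129·Pd^0.44·e^(0.046·RH+f) = 0.083 μm/a
  Sd branch = 0.0175·Sd^0.57·e^(0.008·RH+0.085·T) = 9.116 μm/a
  r_corr = 0.083 + 9.116 = 9.199 μm/a
ISO 9224: D(t) = r_corr · t^b with b = 0.813 (zinc, B1)
  D(13) = 9.199 × 13^0.813 = 9.199 × 8.047 = 74.03 μm
  Mass loss = 74.03 μm × 7.14 g/cm³ = 528.5 g·m⁻²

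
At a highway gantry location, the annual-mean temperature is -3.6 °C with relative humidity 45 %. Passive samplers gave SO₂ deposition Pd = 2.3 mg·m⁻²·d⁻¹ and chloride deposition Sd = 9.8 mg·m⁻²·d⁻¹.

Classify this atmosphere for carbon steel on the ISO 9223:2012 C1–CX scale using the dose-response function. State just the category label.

C2

carbon steel: temperature factor f = +0.150·(-13.6) = -2.0400
  Pd branch = 1.77·Pd^0.52·e^(0.02·RH+f) = 0.8729 μm/a
  Sd branch = 0.102·Sd^0.62·e^(0.033·RH+0.04·T) = 1.605 μm/a
  r_corr = 0.8729 + 1.605 = 2.478 μm/a
2.48 μm/a falls in (1.3, 25] for carbon steel → category C2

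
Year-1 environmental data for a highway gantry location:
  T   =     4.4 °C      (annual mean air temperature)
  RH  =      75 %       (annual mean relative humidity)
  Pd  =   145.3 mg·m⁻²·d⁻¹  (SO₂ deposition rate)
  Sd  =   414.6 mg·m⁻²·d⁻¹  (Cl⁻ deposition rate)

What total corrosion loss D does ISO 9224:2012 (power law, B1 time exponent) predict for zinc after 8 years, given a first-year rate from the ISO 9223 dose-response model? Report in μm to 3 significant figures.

D(8) = 23.7 μm

zinc: T≤10 °C ⇒ hinge +0.038·(4.4−10) = -0.2128
  Pd branch = 0.0129·Pd^0.44·e^(0.046·RH+f) = 2.937 μm/a
  Cl⁻ term: 0.0175·414.6^0.57·exp(0.008·75+0.085·4.4) = 1.439
  sum: 2.937 + 1.439 → r_corr = 4.376 μm/a
Long-term exponent b (ISO 9224 Table 2, B1) = 0.813
  D(8) = 4.376 × 8^0.813 = 4.376 × 5.423 = 23.73 μm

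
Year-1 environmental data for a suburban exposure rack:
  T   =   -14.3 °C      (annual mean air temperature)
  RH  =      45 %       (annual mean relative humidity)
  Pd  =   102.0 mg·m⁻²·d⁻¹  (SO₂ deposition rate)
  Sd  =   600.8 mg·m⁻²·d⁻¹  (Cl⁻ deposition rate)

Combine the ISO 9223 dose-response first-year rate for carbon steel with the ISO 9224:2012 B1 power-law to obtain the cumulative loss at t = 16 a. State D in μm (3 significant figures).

D(16) = 62.6 μm

carbon steel: f(T) = +0.150·(T−10) [T≤10 °C] = -3.6450
  Pd branch = 1.77·Pd^0.52·e^(0.02·RH+f) = 1.26 μm/a
  Sd branch = 0.102·Sd^0.62·e^(0.033·RH+0.04·T) = 13.43 μm/a
  r_corr = 1.26 + 13.43 = 14.69 μm/a
Long-term exponent b (ISO 9224 Table 2, B1) = 0.523
  D(16) = 14.69 × 16^0.523 = 14.69 × 4.263 = 62.61 μm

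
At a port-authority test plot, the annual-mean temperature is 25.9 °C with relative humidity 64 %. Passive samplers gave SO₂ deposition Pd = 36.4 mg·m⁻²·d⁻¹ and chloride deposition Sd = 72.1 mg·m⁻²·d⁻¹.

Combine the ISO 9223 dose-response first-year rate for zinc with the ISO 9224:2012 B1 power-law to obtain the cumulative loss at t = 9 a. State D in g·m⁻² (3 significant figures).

zinc: T>10 °C ⇒ hinge -0.071·(25.9−10) = -1.1289
  Pd branch = 0.0129·Pd^0.44·e^(0.046·RH+f) = 0.3853 μm/a
  Cl⁻ term: 0.0175·72.1^0.57·exp(0.008·64+0.085·25.9) = 3.024
  r_corr = 0.3853 + 3.024 = 3.409 μm/a
ISO 9224: D(t) = r_corr · t^b with b = 0.813 (zinc, B1)
  D(9) = 3.409 × 9^0.813 = 3.409 × 5.968 = 20.34 μm
  Mass loss = 20.34 μm × 7.14 g/cm³ = 145.2 g·m⁻²

D(9) = 145 g·m⁻²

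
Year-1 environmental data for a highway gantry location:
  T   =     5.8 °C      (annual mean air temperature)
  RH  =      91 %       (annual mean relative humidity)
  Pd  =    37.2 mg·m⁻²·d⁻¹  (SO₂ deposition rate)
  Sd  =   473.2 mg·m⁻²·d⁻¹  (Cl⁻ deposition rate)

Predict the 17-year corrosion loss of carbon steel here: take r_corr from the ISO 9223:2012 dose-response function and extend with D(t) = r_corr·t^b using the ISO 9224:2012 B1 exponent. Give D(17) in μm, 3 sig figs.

D(17) = 687 μm

carbon steel: temperature factor f = +0.150·(-4.2) = -0.6300
  SO₂ term: 1.77·37.2^0.52·exp(0.02·91-0.6300) = 38.15
  Sd branch = 0.102·Sd^0.62·e^(0.033·RH+0.04·T) = 118.1 μm/a
  r_corr = 38.15 + 118.1 = 156.2 μm/a
Long-term exponent b (ISO 9224 Table 2, B1) = 0.523
  D(17) = 156.2 × 17^0.523 = 156.2 × 4.401 = 687.4 μm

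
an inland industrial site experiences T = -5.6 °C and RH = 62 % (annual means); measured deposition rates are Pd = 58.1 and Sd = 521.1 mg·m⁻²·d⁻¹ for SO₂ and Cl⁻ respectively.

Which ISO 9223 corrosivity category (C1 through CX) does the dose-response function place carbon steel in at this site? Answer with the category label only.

carbon steel: temperature factor f = +0.150·(-15.6) = -2.3400
  Pd branch = 1.77·Pd^0.52·e^(0.02·RH+f) = 4.871 μm/a
  Sd branch = 0.102·Sd^0.62·e^(0.033·RH+0.04·T) = 30.51 μm/a
  sum: 4.871 + 30.51 → r_corr = 35.38 μm/a
Category bounds: 25…50 μm/a bracket r_corr ⇒ C3

C3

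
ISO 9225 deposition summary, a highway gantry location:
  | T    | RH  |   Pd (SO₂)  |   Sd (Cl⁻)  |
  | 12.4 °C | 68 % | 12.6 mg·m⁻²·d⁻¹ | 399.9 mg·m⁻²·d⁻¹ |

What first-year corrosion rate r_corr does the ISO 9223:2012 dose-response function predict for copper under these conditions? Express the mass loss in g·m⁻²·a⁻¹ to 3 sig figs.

copper: temperature factor f = -0.080·(2.4) = -0.1920
  Pd branch = 0.0053·Pd^0.26·e^(0.059·RH+f) = 0.4671 μm/a
  Sd branch = 0.01025·Sd^0.27·e^(0.036·RH+0.049·T) = 1.097 μm/a
  sum: 0.4671 + 1.097 → r_corr = 1.564 μm/a
Convert to mass loss: 1.564 μm/a × 8.96 g/cm³ = 14.02 g·m⁻²·a⁻¹

r_corr = 14.0 g·m⁻²·a⁻¹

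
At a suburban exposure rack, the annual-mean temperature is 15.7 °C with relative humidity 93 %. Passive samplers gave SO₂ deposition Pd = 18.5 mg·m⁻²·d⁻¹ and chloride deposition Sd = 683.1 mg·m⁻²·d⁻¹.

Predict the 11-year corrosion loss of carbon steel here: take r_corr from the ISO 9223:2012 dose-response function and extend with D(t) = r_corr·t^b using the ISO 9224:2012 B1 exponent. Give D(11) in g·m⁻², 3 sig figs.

carbon steel: T>10 °C ⇒ hinge -0.054·(15.7−10) = -0.3078
  sulphur-dioxide contribution → 38.11 μm/a
  chloride contribution → 235.3 μm/a
  total first-year rate 273.4 μm/a
Long-term exponent b (ISO 9224 Table 2, B1) = 0.523
  D(11) = 273.4 × 11^0.523 = 273.4 × 3.505 = 958.1 μm
  Mass loss = 958.1 μm × 7.85 g/cm³ = 7521 g·m⁻²

D(11) = 7.52e+03 g·m⁻²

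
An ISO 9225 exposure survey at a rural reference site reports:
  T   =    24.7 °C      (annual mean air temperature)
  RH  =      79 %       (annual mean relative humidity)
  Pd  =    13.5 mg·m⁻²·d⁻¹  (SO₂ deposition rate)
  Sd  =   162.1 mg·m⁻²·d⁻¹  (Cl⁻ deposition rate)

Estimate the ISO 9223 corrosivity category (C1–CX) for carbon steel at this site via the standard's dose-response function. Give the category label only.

C5

carbon steel: f(T) = -0.054·(T−10) [T>10 °C] = -0.7938
  Pd branch = 1.77·Pd^0.52·e^(0.02·RH+f) = 15.04 μm/a
  Cl⁻ term: 0.102·162.1^0.62·exp(0.033·79+0.04·24.7) = 87.09
  sum: 15.04 + 87.09 → r_corr = 102.1 μm/a
ISO 9223 Table 2 (carbon steel): 80 < 102 ≤ 200 μm/a ⇒ C5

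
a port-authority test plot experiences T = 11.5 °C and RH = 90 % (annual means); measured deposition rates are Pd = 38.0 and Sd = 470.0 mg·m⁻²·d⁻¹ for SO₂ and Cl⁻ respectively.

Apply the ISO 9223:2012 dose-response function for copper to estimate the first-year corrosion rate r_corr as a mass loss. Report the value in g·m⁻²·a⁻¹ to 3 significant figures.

r_corr = 43.6 g·m⁻²·a⁻¹

copper: T>10 °C ⇒ hinge -0.080·(11.5−10) = -0.1200
  SO₂ term: 0.0053·38.0^0.26·exp(0.059·90-0.1200) = 2.449
  Cl⁻ term: 0.01025·470.0^0.27·exp(0.036·90+0.049·11.5) = 2.421
  r_corr = 2.449 + 2.421 = 4.87 μm/a
Convert to mass loss: 4.87 μm/a × 8.96 g/cm³ = 43.64 g·m⁻²·a⁻¹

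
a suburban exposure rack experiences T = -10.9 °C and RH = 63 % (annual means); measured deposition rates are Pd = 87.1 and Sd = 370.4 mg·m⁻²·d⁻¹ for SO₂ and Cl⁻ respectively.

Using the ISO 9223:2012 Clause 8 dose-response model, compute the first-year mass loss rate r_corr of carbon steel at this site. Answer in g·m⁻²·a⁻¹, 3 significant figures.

r_corr = 184 g·m⁻²·a⁻¹

carbon steel: T≤10 °C ⇒ hinge +0.150·(-10.9−10) = -3.1350
  Pd branch = 1.77·Pd^0.52·e^(0.02·RH+f) = 2.77 μm/a
  Sd branch = 0.102·Sd^0.62·e^(0.033·RH+0.04·T) = 20.64 μm/a
  sum: 2.77 + 20.64 → r_corr = 23.41 μm/a
Convert to mass loss: 23.41 μm/a × 7.85 g/cm³ = 183.8 g·m⁻²·a⁻¹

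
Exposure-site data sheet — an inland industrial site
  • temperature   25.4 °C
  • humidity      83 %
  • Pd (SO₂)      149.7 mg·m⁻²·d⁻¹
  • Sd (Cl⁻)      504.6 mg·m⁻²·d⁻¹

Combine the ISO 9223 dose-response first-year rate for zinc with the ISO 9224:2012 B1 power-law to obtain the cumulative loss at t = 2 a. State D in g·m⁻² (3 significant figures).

D(2) = 151 g·m⁻²

zinc: T>10 °C ⇒ hinge -0.071·(25.4−10) = -1.0934
  SO₂ term: 0.0129·149.7^0.44·exp(0.046·83-1.0934) = 1.782
  Cl⁻ term: 0.0175·504.6^0.57·exp(0.008·83+0.085·25.4) = 10.23
  r_corr = 1.782 + 10.23 = 12.01 μm/a
ISO 9224: D(t) = r_corr · t^b with b = 0.813 (zinc, B1)
  D(2) = 12.01 × 2^0.813 = 12.01 × 1.757 = 21.1 μm
  Mass loss = 21.1 μm × 7.14 g/cm³ = 150.6 g·m⁻²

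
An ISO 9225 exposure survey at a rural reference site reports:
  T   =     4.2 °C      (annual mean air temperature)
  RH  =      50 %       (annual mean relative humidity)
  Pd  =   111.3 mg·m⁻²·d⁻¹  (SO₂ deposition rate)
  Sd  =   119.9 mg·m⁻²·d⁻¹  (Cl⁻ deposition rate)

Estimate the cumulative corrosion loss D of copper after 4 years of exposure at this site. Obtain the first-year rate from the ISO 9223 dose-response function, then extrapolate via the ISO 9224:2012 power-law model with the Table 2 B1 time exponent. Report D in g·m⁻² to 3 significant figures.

D(4) = 10.0 g·m⁻²

copper: temperature factor f = +0.126·(-5.8) = -0.7308
  Pd branch = 0.0053·Pd^0.26·e^(0.059·RH+f) = 0.166 μm/a
  Sd branch = 0.01025·Sd^0.27·e^(0.036·RH+0.049·T) = 0.2774 μm/a
  r_corr = 0.166 + 0.2774 = 0.4434 μm/a
Power-law: D(4) = r_corr · 4^0.667
  D(4) = 0.4434 × 4^0.667 = 0.4434 × 2.521 = 1.118 μm
  Mass loss = 1.118 μm × 8.96 g/cm³ = 10.02 g·m⁻²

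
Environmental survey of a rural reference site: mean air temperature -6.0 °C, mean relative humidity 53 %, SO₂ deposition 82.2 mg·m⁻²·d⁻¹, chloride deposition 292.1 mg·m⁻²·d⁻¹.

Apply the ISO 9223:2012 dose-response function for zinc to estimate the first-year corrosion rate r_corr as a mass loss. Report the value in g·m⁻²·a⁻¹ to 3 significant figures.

zinc: f(T) = +0.038·(T−10) [T≤10 °C] = -0.6080
  Pd branch = 0.0129·Pd^0.44·e^(0.046·RH+f) = 0.5596 μm/a
  Cl⁻ term: 0.0175·292.1^0.57·exp(0.008·53+0.085·-6.0) = 0.4084
  r_corr = 0.5596 + 0.4084 = 0.968 μm/a
Convert to mass loss: 0.968 μm/a × 7.14 g/cm³ = 6.911 g·m⁻²·a⁻¹

r_corr = 6.91 g·m⁻²·a⁻¹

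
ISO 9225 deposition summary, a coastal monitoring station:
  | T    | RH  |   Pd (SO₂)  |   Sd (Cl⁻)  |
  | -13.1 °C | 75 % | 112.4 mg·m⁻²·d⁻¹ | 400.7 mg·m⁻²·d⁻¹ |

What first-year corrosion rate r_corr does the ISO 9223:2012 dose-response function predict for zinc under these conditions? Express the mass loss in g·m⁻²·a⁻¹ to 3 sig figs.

zinc: f(T) = +0.038·(T−10) [T≤10 °C] = -0.8778
  Pd branch = 0.0129·Pd^0.44·e^(0.046·RH+f) = 1.349 μm/a
  Sd branch = 0.0175·Sd^0.57·e^(0.008·RH+0.085·T) = 0.3189 μm/a
  r_corr = 1.349 + 0.3189 = 1.668 μm/a
Convert to mass loss: 1.668 μm/a × 7.14 g/cm³ = 11.91 g·m⁻²·a⁻¹

r_corr = 11.9 g·m⁻²·a⁻¹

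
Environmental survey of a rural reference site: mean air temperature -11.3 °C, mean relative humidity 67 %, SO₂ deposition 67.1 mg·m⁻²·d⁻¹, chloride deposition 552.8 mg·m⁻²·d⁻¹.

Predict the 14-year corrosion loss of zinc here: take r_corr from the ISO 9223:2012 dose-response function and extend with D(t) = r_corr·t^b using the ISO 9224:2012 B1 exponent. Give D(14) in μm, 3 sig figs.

D(14) = 10.4 μm

zinc: temperature factor f = +0.038·(-21.3) = -0.8094
  SO₂ term: 0.0129·67.1^0.44·exp(0.046·67-0.8094) = 0.7968
  Sd branch = 0.0175·Sd^0.57·e^(0.008·RH+0.085·T) = 0.4187 μm/a
  sum: 0.7968 + 0.4187 → r_corr = 1.215 μm/a
Long-term exponent b (ISO 9224 Table 2, B1) = 0.813
  D(14) = 1.215 × 14^0.813 = 1.215 × 8.547 = 10.39 μm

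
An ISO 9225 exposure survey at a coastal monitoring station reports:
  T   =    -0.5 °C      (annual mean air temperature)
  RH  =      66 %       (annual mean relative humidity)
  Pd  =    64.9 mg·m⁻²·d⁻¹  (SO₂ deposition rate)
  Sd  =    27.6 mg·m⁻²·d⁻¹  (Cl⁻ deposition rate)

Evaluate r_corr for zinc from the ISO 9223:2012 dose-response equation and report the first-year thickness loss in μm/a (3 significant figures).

zinc: T≤10 °C ⇒ hinge +0.038·(-0.5−10) = -0.3990
  SO₂ term: 0.0129·64.9^0.44·exp(0.046·66-0.3990) = 1.13
  Sd branch = 0.0175·Sd^0.57·e^(0.008·RH+0.085·T) = 0.1885 μm/a
  sum: 1.13 + 0.1885 → r_corr = 1.319 μm/a

r_corr = 1.32 μm/a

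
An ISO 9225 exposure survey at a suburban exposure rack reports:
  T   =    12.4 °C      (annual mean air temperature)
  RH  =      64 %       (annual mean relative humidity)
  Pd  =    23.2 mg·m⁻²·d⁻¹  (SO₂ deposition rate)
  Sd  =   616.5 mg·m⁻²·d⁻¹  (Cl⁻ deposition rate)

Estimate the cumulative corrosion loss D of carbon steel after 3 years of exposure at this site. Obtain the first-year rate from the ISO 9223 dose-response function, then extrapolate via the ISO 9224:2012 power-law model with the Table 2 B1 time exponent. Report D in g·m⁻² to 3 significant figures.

D(3) = 1.44e+03 g·m⁻²

carbon steel: temperature factor f = -0.054·(2.4) = -0.1296
  sulphur-dioxide contribution → 28.68 μm/a
  chloride contribution → 74.3 μm/a
  total first-year rate 103 μm/a
Power-law: D(3) = r_corr · 3^0.523
  D(3) = 103 × 3^0.523 = 103 × 1.776 = 182.9 μm
  Mass loss = 182.9 μm × 7.85 g/cm³ = 1436 g·m⁻²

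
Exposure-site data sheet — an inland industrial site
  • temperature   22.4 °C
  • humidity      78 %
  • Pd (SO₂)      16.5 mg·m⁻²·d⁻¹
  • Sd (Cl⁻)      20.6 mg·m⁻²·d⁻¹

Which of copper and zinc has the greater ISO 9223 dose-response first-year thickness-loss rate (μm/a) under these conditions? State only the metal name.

zinc

copper: f(T) = -0.080·(T−10) [T>10 °C] = -0.9920
  sulphur-dioxide contribution → 0.4061 μm/a
  chloride contribution → 1.153 μm/a
  total first-year rate 1.559 μm/a
zinc: f(T) = -0.071·(T−10) [T>10 °C] = -0.8804
  sulphur-dioxide contribution → 0.664 μm/a
  chloride contribution → 1.23 μm/a
  ⇒ r_corr(zinc) = 1.894 μm/a
Ordering by μm/a: zinc (1.89) > copper (1.56)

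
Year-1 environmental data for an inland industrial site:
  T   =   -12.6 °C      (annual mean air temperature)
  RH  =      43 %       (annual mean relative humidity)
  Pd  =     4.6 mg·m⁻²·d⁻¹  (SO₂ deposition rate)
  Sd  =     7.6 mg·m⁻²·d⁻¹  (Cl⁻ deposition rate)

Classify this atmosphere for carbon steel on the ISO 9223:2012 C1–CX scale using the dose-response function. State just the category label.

C1

carbon steel: T≤10 °C ⇒ hinge +0.150·(-12.6−10) = -3.3900
  Pd branch = 1.77·Pd^0.52·e^(0.02·RH+f) = 0.3118 μm/a
  Sd branch = 0.102·Sd^0.62·e^(0.033·RH+0.04·T) = 0.8955 μm/a
  sum: 0.3118 + 0.8955 → r_corr = 1.207 μm/a
Category bounds: 0…1.3 μm/a bracket r_corr ⇒ C1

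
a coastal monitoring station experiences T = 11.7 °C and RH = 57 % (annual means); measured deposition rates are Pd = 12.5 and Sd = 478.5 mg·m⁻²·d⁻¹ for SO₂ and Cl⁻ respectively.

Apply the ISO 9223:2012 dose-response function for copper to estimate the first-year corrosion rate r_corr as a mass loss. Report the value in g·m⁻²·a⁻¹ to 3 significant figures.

copper: f(T) = -0.080·(T−10) [T>10 °C] = -0.1360
  sulphur-dioxide contribution → 0.2576 μm/a
  chloride contribution → 0.7489 μm/a
  ⇒ r_corr(copper) = 1.007 μm/a
Convert to mass loss: 1.007 μm/a × 8.96 g/cm³ = 9.019 g·m⁻²·a⁻¹

r_corr = 9.02 g·m⁻²·a⁻¹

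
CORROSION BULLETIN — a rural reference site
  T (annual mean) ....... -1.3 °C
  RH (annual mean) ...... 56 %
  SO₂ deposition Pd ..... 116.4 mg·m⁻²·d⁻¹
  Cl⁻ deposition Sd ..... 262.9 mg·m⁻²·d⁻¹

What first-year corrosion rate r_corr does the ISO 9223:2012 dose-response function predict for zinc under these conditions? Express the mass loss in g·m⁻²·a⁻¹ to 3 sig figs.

r_corr = 10.6 g·m⁻²·a⁻¹

zinc: temperature factor f = +0.038·(-11.3) = -0.4294
  sulphur-dioxide contribution → 0.8951 μm/a
  chloride contribution → 0.5873 μm/a
  total first-year rate 1.482 μm/a
Convert to mass loss: 1.482 μm/a × 7.14 g/cm³ = 10.58 g·m⁻²·a⁻¹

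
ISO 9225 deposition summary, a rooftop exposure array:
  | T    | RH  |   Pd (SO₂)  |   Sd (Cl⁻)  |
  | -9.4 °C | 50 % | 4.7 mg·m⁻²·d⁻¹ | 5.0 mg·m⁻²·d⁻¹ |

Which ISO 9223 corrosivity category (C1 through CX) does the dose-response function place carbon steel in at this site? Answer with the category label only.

carbon steel: temperature factor f = +0.150·(-19.4) = -2.9100
  sulphur-dioxide contribution → 0.5861 μm/a
  chloride contribution → 0.9891 μm/a
  ⇒ r_corr(carbon steel) = 1.575 μm/a
1.58 μm/a falls in (1.3, 25] for carbon steel → category C2

C2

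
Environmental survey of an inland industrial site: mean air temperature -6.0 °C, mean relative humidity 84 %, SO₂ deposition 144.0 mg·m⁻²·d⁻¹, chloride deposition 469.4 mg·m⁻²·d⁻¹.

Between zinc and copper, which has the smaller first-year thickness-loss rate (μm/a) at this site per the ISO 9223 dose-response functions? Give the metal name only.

copper

zinc: temperature factor f = +0.038·(-16.0) = -0.6080
  SO₂ term: 0.0129·144.0^0.44·exp(0.046·84-0.6080) = 2.981
  Sd branch = 0.0175·Sd^0.57·e^(0.008·RH+0.085·T) = 0.6858 μm/a
  r_corr = 2.981 + 0.6858 = 3.667 μm/a
copper: temperature factor f = +0.126·(-16.0) = -2.0160
  SO₂ term: 0.0053·144.0^0.26·exp(0.059·84-2.0160) = 0.365
  Cl⁻ term: 0.01025·469.4^0.27·exp(0.036·84+0.049·-6.0) = 0.8273
  r_corr = 0.365 + 0.8273 = 1.192 μm/a
Ordering by μm/a: zinc (3.67) > copper (1.19)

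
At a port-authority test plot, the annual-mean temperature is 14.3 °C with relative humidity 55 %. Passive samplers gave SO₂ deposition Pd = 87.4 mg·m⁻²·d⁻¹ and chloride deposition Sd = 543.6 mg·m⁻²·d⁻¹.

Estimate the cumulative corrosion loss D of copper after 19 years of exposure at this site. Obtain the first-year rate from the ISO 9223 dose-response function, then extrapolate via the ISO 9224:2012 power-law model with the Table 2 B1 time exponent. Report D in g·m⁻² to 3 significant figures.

D(19) = 72.0 g·m⁻²

copper: f(T) = -0.080·(T−10) [T>10 °C] = -0.3440
  SO₂ term: 0.0053·87.4^0.26·exp(0.059·55-0.3440) = 0.3083
  Cl⁻ term: 0.01025·543.6^0.27·exp(0.036·55+0.049·14.3) = 0.8193
  r_corr = 0.3083 + 0.8193 = 1.128 μm/a
Power-law: D(19) = r_corr · 19^0.667
  D(19) = 1.128 × 19^0.667 = 1.128 × 7.127 = 8.037 μm
  Mass loss = 8.037 μm × 8.96 g/cm³ = 72.01 g·m⁻²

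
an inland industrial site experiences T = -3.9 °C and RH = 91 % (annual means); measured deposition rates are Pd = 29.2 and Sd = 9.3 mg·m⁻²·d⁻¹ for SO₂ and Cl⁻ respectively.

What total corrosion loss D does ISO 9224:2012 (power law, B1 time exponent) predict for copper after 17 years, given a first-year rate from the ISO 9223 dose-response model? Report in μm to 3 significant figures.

copper: T≤10 °C ⇒ hinge +0.126·(-3.9−10) = -1.7514
  SO₂ term: 0.0053·29.2^0.26·exp(0.059·91-1.7514) = 0.4747
  Sd branch = 0.01025·Sd^0.27·e^(0.036·RH+0.049·T) = 0.4092 μm/a
  r_corr = 0.4747 + 0.4092 = 0.8839 μm/a
ISO 9224: D(t) = r_corr · t^b with b = 0.667 (copper, B1)
  D(17) = 0.8839 × 17^0.667 = 0.8839 × 6.618 = 5.849 μm

D(17) = 5.85 μm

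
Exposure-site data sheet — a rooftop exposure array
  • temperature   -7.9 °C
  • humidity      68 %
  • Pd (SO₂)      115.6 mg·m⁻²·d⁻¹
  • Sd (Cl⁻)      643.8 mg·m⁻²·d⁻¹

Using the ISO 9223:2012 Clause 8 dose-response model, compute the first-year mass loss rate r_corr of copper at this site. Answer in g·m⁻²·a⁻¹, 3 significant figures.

copper: f(T) = +0.126·(T−10) [T≤10 °C] = -2.2554
  sulphur-dioxide contribution → 0.1056 μm/a
  chloride contribution → 0.4614 μm/a
  ⇒ r_corr(copper) = 0.567 μm/a
Convert to mass loss: 0.567 μm/a × 8.96 g/cm³ = 5.08 g·m⁻²·a⁻¹

r_corr = 5.08 g·m⁻²·a⁻¹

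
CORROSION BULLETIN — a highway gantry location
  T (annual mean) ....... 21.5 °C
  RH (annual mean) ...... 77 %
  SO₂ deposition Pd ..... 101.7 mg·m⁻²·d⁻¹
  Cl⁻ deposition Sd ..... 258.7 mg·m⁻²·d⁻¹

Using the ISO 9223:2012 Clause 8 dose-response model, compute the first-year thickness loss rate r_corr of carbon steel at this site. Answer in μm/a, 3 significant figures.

r_corr = 145 μm/a

carbon steel: temperature factor f = -0.054·(11.5) = -0.6210
  sulphur-dioxide contribution → 49.08 μm/a
  chloride contribution → 95.85 μm/a
  total first-year rate 144.9 μm/a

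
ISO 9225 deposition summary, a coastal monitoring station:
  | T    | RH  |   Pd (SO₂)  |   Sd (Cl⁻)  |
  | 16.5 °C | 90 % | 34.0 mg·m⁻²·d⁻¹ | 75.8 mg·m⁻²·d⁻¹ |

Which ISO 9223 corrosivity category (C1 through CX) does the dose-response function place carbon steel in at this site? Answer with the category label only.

C5

carbon steel: f(T) = -0.054·(T−10) [T>10 °C] = -0.3510
  sulphur-dioxide contribution → 47.17 μm/a
  chloride contribution → 56.3 μm/a
  ⇒ r_corr(carbon steel) = 103.5 μm/a
103 μm/a falls in (80, 200] for carbon steel → category C5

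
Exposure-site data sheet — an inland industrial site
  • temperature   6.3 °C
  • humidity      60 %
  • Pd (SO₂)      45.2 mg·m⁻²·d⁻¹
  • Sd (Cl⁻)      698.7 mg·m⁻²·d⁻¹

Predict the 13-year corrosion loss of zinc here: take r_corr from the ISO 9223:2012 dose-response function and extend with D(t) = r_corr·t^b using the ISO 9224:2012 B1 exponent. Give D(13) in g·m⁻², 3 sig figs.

D(13) = 170 g·m⁻²

zinc: f(T) = +0.038·(T−10) [T≤10 °C] = -0.1406
  SO₂ term: 0.0129·45.2^0.44·exp(0.046·60-0.1406) = 0.9472
  Cl⁻ term: 0.0175·698.7^0.57·exp(0.008·60+0.085·6.3) = 2.02
  sum: 0.9472 + 2.02 → r_corr = 2.967 μm/a
ISO 9224: D(t) = r_corr · t^b with b = 0.813 (zinc, B1)
  D(13) = 2.967 × 13^0.813 = 2.967 × 8.047 = 23.88 μm
  Mass loss = 23.88 μm × 7.14 g/cm³ = 170.5 g·m⁻²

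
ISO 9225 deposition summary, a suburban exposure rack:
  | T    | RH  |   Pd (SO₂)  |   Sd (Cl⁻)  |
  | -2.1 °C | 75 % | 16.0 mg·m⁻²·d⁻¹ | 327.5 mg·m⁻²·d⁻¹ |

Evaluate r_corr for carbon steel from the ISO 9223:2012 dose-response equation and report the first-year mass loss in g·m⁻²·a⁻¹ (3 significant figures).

carbon steel: temperature factor f = +0.150·(-12.1) = -1.8150
  sulphur-dioxide contribution → 5.462 μm/a
  chloride contribution → 40.4 μm/a
  ⇒ r_corr(carbon steel) = 45.87 μm/a
Convert to mass loss: 45.87 μm/a × 7.85 g/cm³ = 360 g·m⁻²·a⁻¹

r_corr = 360 g·m⁻²·a⁻¹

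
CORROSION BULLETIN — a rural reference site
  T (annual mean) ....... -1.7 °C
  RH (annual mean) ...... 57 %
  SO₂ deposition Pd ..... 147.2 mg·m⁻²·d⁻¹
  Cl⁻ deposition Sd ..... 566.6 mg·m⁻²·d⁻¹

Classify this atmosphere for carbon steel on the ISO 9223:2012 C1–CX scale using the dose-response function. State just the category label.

C3

carbon steel: T≤10 °C ⇒ hinge +0.150·(-1.7−10) = -1.7550
  Pd branch = 1.77·Pd^0.52·e^(0.02·RH+f) = 12.83 μm/a
  Sd branch = 0.102·Sd^0.62·e^(0.033·RH+0.04·T) = 31.84 μm/a
  sum: 12.83 + 31.84 → r_corr = 44.67 μm/a
44.7 μm/a falls in (25, 50] for carbon steel → category C3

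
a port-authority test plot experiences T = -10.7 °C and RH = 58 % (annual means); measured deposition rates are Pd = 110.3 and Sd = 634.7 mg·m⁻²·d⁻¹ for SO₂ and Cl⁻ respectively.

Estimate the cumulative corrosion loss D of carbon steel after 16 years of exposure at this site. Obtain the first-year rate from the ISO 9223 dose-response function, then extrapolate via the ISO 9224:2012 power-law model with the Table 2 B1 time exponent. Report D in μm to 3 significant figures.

carbon steel: T≤10 °C ⇒ hinge +0.150·(-10.7−10) = -3.1050
  sulphur-dioxide contribution → 2.92 μm/a
  chloride contribution → 24.64 μm/a
  total first-year rate 27.56 μm/a
Long-term exponent b (ISO 9224 Table 2, B1) = 0.523
  D(16) = 27.56 × 16^0.523 = 27.56 × 4.263 = 117.5 μm

D(16) = 117 μm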